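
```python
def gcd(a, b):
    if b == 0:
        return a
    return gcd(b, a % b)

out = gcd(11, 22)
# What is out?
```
Call trace:
gcd(a=11, b=22)
  gcd(a=22, b=11)
    gcd(a=11, b=0)
    -> return 11
  -> return 11
-> return 11

Final answer: 11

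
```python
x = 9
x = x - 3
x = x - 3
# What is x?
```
Trace:
  x=9
  x=6
  x=3

Final answer: 3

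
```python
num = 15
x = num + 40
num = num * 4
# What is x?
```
Trace:
  num=15
  num=15, x=55
  num=60, x=55

Final answer: 55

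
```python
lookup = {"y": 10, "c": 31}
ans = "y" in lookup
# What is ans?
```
Trace:
  lookup={'y': 10, 'c': 31}
  lookup={'y': 10, 'c': 31}, ans=True

Final answer: True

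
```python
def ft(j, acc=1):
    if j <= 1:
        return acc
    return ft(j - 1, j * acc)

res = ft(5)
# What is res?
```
Call trace:
ft(j=5, acc=1)
  ft(j=4, acc=5)
    ft(j=3, acc=20)
      ft(j=2, acc=60)
        ft(j=1, acc=120)
        -> return 120
      -> return 120
    -> return 120
  -> return 120
-> return 120

Final answer: 120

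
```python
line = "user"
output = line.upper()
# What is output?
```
Trace:
  line='user'
  line='user', output='USER'

Final answer: 'USER'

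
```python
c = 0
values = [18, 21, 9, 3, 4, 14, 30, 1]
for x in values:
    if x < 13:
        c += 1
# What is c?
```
Trace:
  c=0
  c=0, x=18
  c=0, x=21
  c=1, x=9
  c=2, x=3
  c=3, x=4
  c=3, x=14
  c=3, x=30
  c=4, x=1

Final answer: 4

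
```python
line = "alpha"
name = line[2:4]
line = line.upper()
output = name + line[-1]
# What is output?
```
Trace:
  line='alpha'
  line='alpha', name='ph'
  line='ALPHA', name='ph'
  line='ALPHA', name='ph', output='phA'

Final answer: 'phA'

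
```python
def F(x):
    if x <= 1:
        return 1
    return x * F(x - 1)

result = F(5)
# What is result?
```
Call trace:
F(x=5)
  F(x=4)
    F(x=3)
      F(x=2)
        F(x=1)
        -> return 1
      -> return 2
    -> return 6
  -> return 24
-> return 120

Final answer: 120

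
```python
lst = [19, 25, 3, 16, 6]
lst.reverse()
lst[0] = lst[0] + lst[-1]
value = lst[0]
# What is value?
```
Trace:
  lst=[19, 25, 3, 16, 6]
  lst=[6, 16, 3, 25, 19]
  lst=[25, 16, 3, 25, 19]
  lst=[25, 16, 3, 25, 19], value=25

Final answer: 25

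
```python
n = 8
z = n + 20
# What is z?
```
Trace:
  n=8
  n=8, z=28

Final answer: 28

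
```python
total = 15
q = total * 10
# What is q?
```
Trace:
  total=15
  total=15, q=150

Final answer: 150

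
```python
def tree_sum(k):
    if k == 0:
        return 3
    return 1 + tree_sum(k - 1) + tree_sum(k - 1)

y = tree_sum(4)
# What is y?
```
Call trace (a repeated sub-call is expanded the first time; later identical calls just restate its return value):
tree_sum(k=4)
  tree_sum(k=3)
    tree_sum(k=2)
      tree_sum(k=1)
        tree_sum(k=0)
        -> return 3
        tree_sum(k=0)
        -> return 3
      -> return 7
      tree_sum(k=1) -> return 7  (same call as traced above)
    -> return 15
    tree_sum(k=2) -> return 15  (same call as traced above)
  -> return 31
  tree_sum(k=3) -> return 31  (same call as traced above)
-> return 63

Final answer: 63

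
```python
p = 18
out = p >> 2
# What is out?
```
Trace:
  p=18
  p=18, out=4

Final answer: 4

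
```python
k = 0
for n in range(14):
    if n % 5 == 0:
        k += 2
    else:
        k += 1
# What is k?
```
Trace:
  k=0
  k=2, n=0
  k=3, n=1
  k=4, n=2
  k=5, n=3
  k=6, n=4
  k=8, n=5
  k=9, n=6
  k=10, n=7
  k=11, n=8
  k=12, n=9
  k=14, n=10
  k=15, n=11
  k=16, n=12
  k=17, n=13

Final answer: 17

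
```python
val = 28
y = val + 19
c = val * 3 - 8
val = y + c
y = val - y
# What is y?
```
Trace:
  val=28
  val=28, y=47
  val=28, y=47, c=76
  val=123, y=47, c=76
  val=123, y=76, c=76

Final answer: 76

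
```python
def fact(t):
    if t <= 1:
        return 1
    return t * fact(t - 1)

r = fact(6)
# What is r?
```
Call trace:
fact(t=6)
  fact(t=5)
    fact(t=4)
      fact(t=3)
        fact(t=2)
          fact(t=1)
          -> return 1
        -> return 2
      -> return 6
    -> return 24
  -> return 120
-> return 720

Final answer: 720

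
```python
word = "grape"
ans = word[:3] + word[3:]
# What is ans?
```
Trace:
  word='grape'
  word='grape', ans='grape'

Final answer: 'grape'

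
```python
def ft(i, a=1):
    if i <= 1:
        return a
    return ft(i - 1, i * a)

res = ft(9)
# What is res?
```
Call trace:
ft(i=9, a=1)
  ft(i=8, a=9)
    ft(i=7, a=72)
      ft(i=6, a=504)
        ft(i=5, a=3024)
          ft(i=4, a=15120)
            ft(i=3, a=60480)
              ft(i=2, a=181440)
                ft(i=1, a=362880)
                -> return 362880
              -> return 362880
            -> return 362880
          -> return 362880
        -> return 362880
      -> return 362880
    -> return 362880
  -> return 362880
-> return 362880

Final answer: 362880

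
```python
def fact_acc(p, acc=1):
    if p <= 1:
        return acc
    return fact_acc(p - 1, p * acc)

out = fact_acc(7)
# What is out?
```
Call trace:
fact_acc(p=7, acc=1)
  fact_acc(p=6, acc=7)
    fact_acc(p=5, acc=42)
      fact_acc(p=4, acc=210)
        fact_acc(p=3, acc=840)
          fact_acc(p=2, acc=2520)
            fact_acc(p=1, acc=5040)
            -> return 5040
          -> return 5040
        -> return 5040
      -> return 5040
    -> return 5040
  -> return 5040
-> return 5040

Final answer: 5040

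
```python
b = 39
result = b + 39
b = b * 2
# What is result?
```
Trace:
  b=39
  b=39, result=78
  b=78, result=78

Final answer: 78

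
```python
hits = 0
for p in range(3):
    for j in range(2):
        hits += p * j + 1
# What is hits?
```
Trace:
  hits=0
  hits=1, p=0, j=0
  hits=2, p=0, j=1
  hits=3, p=1, j=0
  hits=5, p=1, j=1
  hits=6, p=2, j=0
  hits=9, p=2, j=1

Final answer: 9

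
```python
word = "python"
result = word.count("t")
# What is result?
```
Trace:
  word='python'
  word='python', result=1

Final answer: 1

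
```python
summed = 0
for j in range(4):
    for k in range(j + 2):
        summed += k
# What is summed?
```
Trace:
  summed=0
  summed=0, j=0, k=0
  summed=1, j=0, k=1
  summed=1, j=1, k=0
  summed=2, j=1, k=1
  summed=4, j=1, k=2
  summed=4, j=2, k=0
  summed=5, j=2, k=1
  summed=7, j=2, k=2
  summed=10, j=2, k=3
  summed=10, j=3, k=0
  summed=11, j=3, k=1
  summed=13, j=3, k=2
  summed=16, j=3, k=3
  summed=20, j=3, k=4

Final answer: 20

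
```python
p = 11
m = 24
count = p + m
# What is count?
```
Trace:
  p=11
  p=11, m=24
  p=11, m=24, count=35

Final answer: 35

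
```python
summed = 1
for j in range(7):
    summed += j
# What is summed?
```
Trace:
  summed=1
  summed=1, j=0
  summed=2, j=1
  summed=4, j=2
  summed=7, j=3
  summed=11, j=4
  summed=16, j=5
  summed=22, j=6

Final answer: 22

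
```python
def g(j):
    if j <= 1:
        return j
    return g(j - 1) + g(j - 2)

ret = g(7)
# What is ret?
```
Call trace (a repeated sub-call is expanded the first time; later identical calls just restate its return value):
g(j=7)
  g(j=6)
    g(j=5)
      g(j=4)
        g(j=3)
          g(j=2)
            g(j=1)
            -> return 1
            g(j=0)
            -> return 0
          -> return 1
          g(j=1)
          -> return 1
        -> return 2
        g(j=2) -> return 1  (same call as traced above)
      -> return 3
      g(j=3) -> return 2  (same call as traced above)
    -> return 5
    g(j=4) -> return 3  (same call as traced above)
  -> return 8
  g(j=5) -> return 5  (same call as traced above)
-> return 13

Final answer: 13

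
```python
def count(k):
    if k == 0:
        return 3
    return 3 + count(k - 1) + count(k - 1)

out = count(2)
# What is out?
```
Call trace (a repeated sub-call is expanded the first time; later identical calls just restate its return value):
count(k=2)
  count(k=1)
    count(k=0)
    -> return 3
    count(k=0)
    -> return 3
  -> return 9
  count(k=1) -> return 9  (same call as traced above)
-> return 21

Final answer: 21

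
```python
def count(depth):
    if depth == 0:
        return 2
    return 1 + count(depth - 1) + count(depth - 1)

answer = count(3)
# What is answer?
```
Call trace (a repeated sub-call is expanded the first time; later identical calls just restate its return value):
count(depth=3)
  count(depth=2)
    count(depth=1)
      count(depth=0)
      -> return 2
      count(depth=0)
      -> return 2
    -> return 5
    count(depth=1) -> return 5  (same call as traced above)
  -> return 11
  count(depth=2) -> return 11  (same call as traced above)
-> return 23

Final answer: 23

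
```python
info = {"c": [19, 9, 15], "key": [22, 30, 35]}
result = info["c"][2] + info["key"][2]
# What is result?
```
Trace:
  info={'c': [19, 9, 15], 'key': [22, 30, 35]}
  info={'c': [19, 9, 15], 'key': [22, 30, 35]}, result=50

Final answer: 50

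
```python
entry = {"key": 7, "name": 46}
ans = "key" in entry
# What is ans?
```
Trace:
  entry={'key': 7, 'name': 46}
  entry={'key': 7, 'name': 46}, ans=True

Final answer: True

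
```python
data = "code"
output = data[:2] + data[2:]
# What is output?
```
Trace:
  data='code'
  data='code', output='code'

Final answer: 'code'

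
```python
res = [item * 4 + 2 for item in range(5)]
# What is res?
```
Trace:
  item=0
  item=1
  item=2
  item=3
  item=4
  res=[2, 6, 10, 14, 18]

Final answer: [2, 6, 10, 14, 18]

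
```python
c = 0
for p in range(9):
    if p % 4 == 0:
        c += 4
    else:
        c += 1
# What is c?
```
Trace:
  c=0
  c=4, p=0
  c=5, p=1
  c=6, p=2
  c=7, p=3
  c=11, p=4
  c=12, p=5
  c=13, p=6
  c=14, p=7
  c=18, p=8

Final answer: 18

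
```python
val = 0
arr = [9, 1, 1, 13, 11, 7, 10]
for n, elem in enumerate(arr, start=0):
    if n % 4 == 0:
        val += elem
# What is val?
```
Trace:
  val=0
  val=9, n=0, elem=9
  val=9, n=1, elem=1
  val=9, n=2, elem=1
  val=9, n=3, elem=13
  val=20, n=4, elem=11
  val=20, n=5, elem=7
  val=20, n=6, elem=10

Final answer: 20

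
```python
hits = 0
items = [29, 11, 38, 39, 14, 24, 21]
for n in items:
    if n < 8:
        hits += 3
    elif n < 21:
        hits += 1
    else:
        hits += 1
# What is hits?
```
Trace:
  hits=0
  hits=1, n=29
  hits=2, n=11
  hits=3, n=38
  hits=4, n=39
  hits=5, n=14
  hits=6, n=24
  hits=7, n=21

Final answer: 7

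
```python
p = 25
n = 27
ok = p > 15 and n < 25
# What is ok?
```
Trace:
  p=25
  p=25, n=27
  p=25, n=27, ok=False

Final answer: False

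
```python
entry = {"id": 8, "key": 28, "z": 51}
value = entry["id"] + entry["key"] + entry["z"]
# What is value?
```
Trace:
  entry={'id': 8, 'key': 28, 'z': 51}
  entry={'id': 8, 'key': 28, 'z': 51}, value=87

Final answer: 87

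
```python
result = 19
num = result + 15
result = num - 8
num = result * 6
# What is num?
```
Trace:
  result=19
  result=19, num=34
  result=26, num=34
  result=26, num=156

Final answer: 156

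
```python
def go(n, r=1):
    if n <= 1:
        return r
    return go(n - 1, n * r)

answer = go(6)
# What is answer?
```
Call trace:
go(n=6, r=1)
  go(n=5, r=6)
    go(n=4, r=30)
      go(n=3, r=120)
        go(n=2, r=360)
          go(n=1, r=720)
          -> return 720
        -> return 720
      -> return 720
    -> return 720
  -> return 720
-> return 720

Final answer: 720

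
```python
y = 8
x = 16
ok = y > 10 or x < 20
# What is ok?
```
Trace:
  y=8
  y=8, x=16
  y=8, x=16, ok=True

Final answer: True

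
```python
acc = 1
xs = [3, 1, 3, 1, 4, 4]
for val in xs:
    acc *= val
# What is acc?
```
Trace:
  acc=1
  acc=3, val=3
  acc=3, val=1
  acc=9, val=3
  acc=9, val=1
  acc=36, val=4
  acc=144, val=4

Final answer: 144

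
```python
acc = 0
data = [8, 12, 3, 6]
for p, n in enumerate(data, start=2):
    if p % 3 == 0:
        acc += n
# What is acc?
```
Trace:
  acc=0
  acc=0, p=2, n=8
  acc=12, p=3, n=12
  acc=12, p=4, n=3
  acc=12, p=5, n=6

Final answer: 12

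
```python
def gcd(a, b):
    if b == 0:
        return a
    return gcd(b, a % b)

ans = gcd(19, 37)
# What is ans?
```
Call trace:
gcd(a=19, b=37)
  gcd(a=37, b=19)
    gcd(a=19, b=18)
      gcd(a=18, b=1)
        gcd(a=1, b=0)
        -> return 1
      -> return 1
    -> return 1
  -> return 1
-> return 1

Final answer: 1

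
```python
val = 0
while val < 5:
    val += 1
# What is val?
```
Trace:
  val=0
  val=1
  val=2
  val=3
  val=4
  val=5

Final answer: 5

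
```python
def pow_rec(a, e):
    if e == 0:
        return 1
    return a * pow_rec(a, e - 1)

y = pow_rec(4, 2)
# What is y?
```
Call trace:
pow_rec(a=4, e=2)
  pow_rec(a=4, e=1)
    pow_rec(a=4, e=0)
    -> return 1
  -> return 4
-> return 16

Final answer: 16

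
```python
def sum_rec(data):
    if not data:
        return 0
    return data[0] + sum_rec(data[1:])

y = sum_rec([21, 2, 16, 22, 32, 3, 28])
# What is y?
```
Call trace:
sum_rec(data=[21, 2, 16, 22, 32, 3, 28])
  sum_rec(data=[2, 16, 22, 32, 3, 28])
    sum_rec(data=[16, 22, 32, 3, 28])
      sum_rec(data=[22, 32, 3, 28])
        sum_rec(data=[32, 3, 28])
          sum_rec(data=[3, 28])
            sum_rec(data=[28])
              sum_rec(data=[])
              -> return 0
            -> return 28
          -> return 31
        -> return 63
      -> return 85
    -> return 101
  -> return 103
-> return 124

Final answer: 124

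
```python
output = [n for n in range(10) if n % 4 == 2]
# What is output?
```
Trace:
  n=0
  n=1
  n=2
  n=3
  n=4
  n=5
  n=6
  n=7
  n=8
  n=9
  output=[2, 6]

Final answer: [2, 6]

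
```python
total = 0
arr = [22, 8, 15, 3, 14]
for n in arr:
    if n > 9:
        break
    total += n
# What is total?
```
Trace:
  total=0
  total=0, n=22

Final answer: 0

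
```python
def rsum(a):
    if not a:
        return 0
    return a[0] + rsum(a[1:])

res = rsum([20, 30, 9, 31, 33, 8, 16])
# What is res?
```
Call trace:
rsum(a=[20, 30, 9, 31, 33, 8, 16])
  rsum(a=[30, 9, 31, 33, 8, 16])
    rsum(a=[9, 31, 33, 8, 16])
      rsum(a=[31, 33, 8, 16])
        rsum(a=[33, 8, 16])
          rsum(a=[8, 16])
            rsum(a=[16])
              rsum(a=[])
              -> return 0
            -> return 16
          -> return 24
        -> return 57
      -> return 88
    -> return 97
  -> return 127
-> return 147

Final answer: 147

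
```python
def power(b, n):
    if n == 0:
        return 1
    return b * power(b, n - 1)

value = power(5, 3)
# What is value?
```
Call trace:
power(b=5, n=3)
  power(b=5, n=2)
    power(b=5, n=1)
      power(b=5, n=0)
      -> return 1
    -> return 5
  -> return 25
-> return 125

Final answer: 125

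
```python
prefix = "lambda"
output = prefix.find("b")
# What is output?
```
Trace:
  prefix='lambda'
  prefix='lambda', output=3

Final answer: 3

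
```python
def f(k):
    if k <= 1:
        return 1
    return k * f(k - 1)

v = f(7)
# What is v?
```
Call trace:
f(k=7)
  f(k=6)
    f(k=5)
      f(k=4)
        f(k=3)
          f(k=2)
            f(k=1)
            -> return 1
          -> return 2
        -> return 6
      -> return 24
    -> return 120
  -> return 720
-> return 5040

Final answer: 5040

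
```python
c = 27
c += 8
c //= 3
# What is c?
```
Trace:
  c=27
  c=35
  c=11

Final answer: 11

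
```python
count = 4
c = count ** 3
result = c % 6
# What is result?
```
Trace:
  count=4
  count=4, c=64
  count=4, c=64, result=4

Final answer: 4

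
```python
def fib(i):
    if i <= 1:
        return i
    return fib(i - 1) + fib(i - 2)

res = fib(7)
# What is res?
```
Call trace (a repeated sub-call is expanded the first time; later identical calls just restate its return value):
fib(i=7)
  fib(i=6)
    fib(i=5)
      fib(i=4)
        fib(i=3)
          fib(i=2)
            fib(i=1)
            -> return 1
            fib(i=0)
            -> return 0
          -> return 1
          fib(i=1)
          -> return 1
        -> return 2
        fib(i=2) -> return 1  (same call as traced above)
      -> return 3
      fib(i=3) -> return 2  (same call as traced above)
    -> return 5
    fib(i=4) -> return 3  (same call as traced above)
  -> return 8
  fib(i=5) -> return 5  (same call as traced above)
-> return 13

Final answer: 13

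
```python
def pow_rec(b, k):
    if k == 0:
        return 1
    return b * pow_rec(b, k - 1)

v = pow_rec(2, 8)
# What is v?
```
Call trace:
pow_rec(b=2, k=8)
  pow_rec(b=2, k=7)
    pow_rec(b=2, k=6)
      pow_rec(b=2, k=5)
        pow_rec(b=2, k=4)
          pow_rec(b=2, k=3)
            pow_rec(b=2, k=2)
              pow_rec(b=2, k=1)
                pow_rec(b=2, k=0)
                -> return 1
              -> return 2
            -> return 4
          -> return 8
        -> return 16
      -> return 32
    -> return 64
  -> return 128
-> return 256

Final answer: 256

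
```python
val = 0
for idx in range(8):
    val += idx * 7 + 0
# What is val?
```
Trace:
  val=0
  val=0, idx=0
  val=7, idx=1
  val=21, idx=2
  val=42, idx=3
  val=70, idx=4
  val=105, idx=5
  val=147, idx=6
  val=196, idx=7

Final answer: 196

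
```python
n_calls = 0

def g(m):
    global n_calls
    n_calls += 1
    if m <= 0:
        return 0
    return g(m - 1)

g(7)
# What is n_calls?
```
Call trace:
g(m=7)
  g(m=6)
    g(m=5)
      g(m=4)
        g(m=3)
          g(m=2)
            g(m=1)
              g(m=0)
              -> return 0
            -> return 0
          -> return 0
        -> return 0
      -> return 0
    -> return 0
  -> return 0
-> return 0

n_calls is incremented once per call. g is entered once for each m = 7, 6, 5, 4, 3, 2, 1, 0 (the m <= 0 call returns without recursing), i.e. 7 + 1 calls.
n_calls = 8

Final answer: 8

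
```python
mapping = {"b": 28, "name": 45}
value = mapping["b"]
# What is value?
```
Trace:
  mapping={'b': 28, 'name': 45}
  mapping={'b': 28, 'name': 45}, value=28

Final answer: 28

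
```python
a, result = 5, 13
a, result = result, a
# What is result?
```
Trace:
  a=5, result=13
  a=13, result=5

Final answer: 5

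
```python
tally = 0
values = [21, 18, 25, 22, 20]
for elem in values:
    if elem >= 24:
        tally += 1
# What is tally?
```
Trace:
  tally=0
  tally=0, elem=21
  tally=0, elem=18
  tally=1, elem=25
  tally=1, elem=22
  tally=1, elem=20

Final answer: 1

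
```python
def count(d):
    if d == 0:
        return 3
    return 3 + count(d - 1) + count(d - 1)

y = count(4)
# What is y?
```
Call trace (a repeated sub-call is expanded the first time; later identical calls just restate its return value):
count(d=4)
  count(d=3)
    count(d=2)
      count(d=1)
        count(d=0)
        -> return 3
        count(d=0)
        -> return 3
      -> return 9
      count(d=1) -> return 9  (same call as traced above)
    -> return 21
    count(d=2) -> return 21  (same call as traced above)
  -> return 45
  count(d=3) -> return 45  (same call as traced above)
-> return 93

Final answer: 93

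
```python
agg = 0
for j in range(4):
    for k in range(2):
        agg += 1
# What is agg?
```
Trace:
  agg=0
  agg=1, j=0, k=0
  agg=2, j=0, k=1
  agg=3, j=1, k=0
  agg=4, j=1, k=1
  agg=5, j=2, k=0
  agg=6, j=2, k=1
  agg=7, j=3, k=0
  agg=8, j=3, k=1

Final answer: 8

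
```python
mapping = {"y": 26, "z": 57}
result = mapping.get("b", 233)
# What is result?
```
Trace:
  mapping={'y': 26, 'z': 57}
  mapping={'y': 26, 'z': 57}, result=233

Final answer: 233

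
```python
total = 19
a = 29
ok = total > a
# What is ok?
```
Trace:
  total=19
  total=19, a=29
  total=19, a=29, ok=False

Final answer: False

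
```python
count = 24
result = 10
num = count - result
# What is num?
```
Trace:
  count=24
  count=24, result=10
  count=24, result=10, num=14

Final answer: 14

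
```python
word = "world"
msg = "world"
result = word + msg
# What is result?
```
Trace:
  word='world'
  word='world', msg='world'
  word='world', msg='world', result='worldworld'

Final answer: 'worldworld'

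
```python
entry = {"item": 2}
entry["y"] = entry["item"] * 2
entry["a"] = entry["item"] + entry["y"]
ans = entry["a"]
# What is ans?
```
Trace:
  entry={'item': 2}
  entry={'item': 2, 'y': 4}
  entry={'item': 2, 'y': 4, 'a': 6}
  entry={'item': 2, 'y': 4, 'a': 6}, ans=6

Final answer: 6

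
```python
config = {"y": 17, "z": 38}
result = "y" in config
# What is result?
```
Trace:
  config={'y': 17, 'z': 38}
  config={'y': 17, 'z': 38}, result=True

Final answer: True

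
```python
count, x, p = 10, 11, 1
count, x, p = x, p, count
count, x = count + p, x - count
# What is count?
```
Trace:
  count=10, x=11, p=1
  count=11, x=1, p=10
  count=21, x=-10, p=10

Final answer: 21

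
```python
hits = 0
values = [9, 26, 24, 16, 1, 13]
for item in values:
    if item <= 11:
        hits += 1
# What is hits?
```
Trace:
  hits=0
  hits=1, item=9
  hits=1, item=26
  hits=1, item=24
  hits=1, item=16
  hits=2, item=1
  hits=2, item=13

Final answer: 2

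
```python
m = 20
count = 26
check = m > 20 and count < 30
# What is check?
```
Trace:
  m=20
  m=20, count=26
  m=20, count=26, check=False

Final answer: False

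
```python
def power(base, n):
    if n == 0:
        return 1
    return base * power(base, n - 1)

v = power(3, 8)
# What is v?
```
Call trace:
power(base=3, n=8)
  power(base=3, n=7)
    power(base=3, n=6)
      power(base=3, n=5)
        power(base=3, n=4)
          power(base=3, n=3)
            power(base=3, n=2)
              power(base=3, n=1)
                power(base=3, n=0)
                -> return 1
              -> return 3
            -> return 9
          -> return 27
        -> return 81
      -> return 243
    -> return 729
  -> return 2187
-> return 6561

Final answer: 6561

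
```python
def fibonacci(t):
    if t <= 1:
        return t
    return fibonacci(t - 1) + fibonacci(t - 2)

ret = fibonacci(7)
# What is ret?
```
Call trace (a repeated sub-call is expanded the first time; later identical calls just restate its return value):
fibonacci(t=7)
  fibonacci(t=6)
    fibonacci(t=5)
      fibonacci(t=4)
        fibonacci(t=3)
          fibonacci(t=2)
            fibonacci(t=1)
            -> return 1
            fibonacci(t=0)
            -> return 0
          -> return 1
          fibonacci(t=1)
          -> return 1
        -> return 2
        fibonacci(t=2) -> return 1  (same call as traced above)
      -> return 3
      fibonacci(t=3) -> return 2  (same call as traced above)
    -> return 5
    fibonacci(t=4) -> return 3  (same call as traced above)
  -> return 8
  fibonacci(t=5) -> return 5  (same call as traced above)
-> return 13

Final answer: 13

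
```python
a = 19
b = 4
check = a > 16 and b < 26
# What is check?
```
Trace:
  a=19
  a=19, b=4
  a=19, b=4, check=True

Final answer: True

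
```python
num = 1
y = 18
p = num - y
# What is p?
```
Trace:
  num=1
  num=1, y=18
  num=1, y=18, p=-17

Final answer: -17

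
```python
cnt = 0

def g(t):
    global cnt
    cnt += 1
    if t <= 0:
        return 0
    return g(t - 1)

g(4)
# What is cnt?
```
Call trace:
g(t=4)
  g(t=3)
    g(t=2)
      g(t=1)
        g(t=0)
        -> return 0
      -> return 0
    -> return 0
  -> return 0
-> return 0

cnt is incremented once per call. g is entered once for each t = 4, 3, 2, 1, 0 (the t <= 0 call returns without recursing), i.e. 4 + 1 calls.
cnt = 5

Final answer: 5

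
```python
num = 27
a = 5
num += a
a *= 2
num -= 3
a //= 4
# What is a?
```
Trace:
  num=27
  num=27, a=5
  num=32, a=5
  num=32, a=10
  num=29, a=10
  num=29, a=2

Final answer: 2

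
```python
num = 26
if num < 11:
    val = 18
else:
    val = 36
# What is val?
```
Trace:
  num=26
  num=26, val=36

Final answer: 36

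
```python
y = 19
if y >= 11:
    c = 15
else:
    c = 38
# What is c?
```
Trace:
  y=19
  y=19, c=15

Final answer: 15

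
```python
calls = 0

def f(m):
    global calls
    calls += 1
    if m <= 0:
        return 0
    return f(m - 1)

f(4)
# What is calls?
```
Call trace:
f(m=4)
  f(m=3)
    f(m=2)
      f(m=1)
        f(m=0)
        -> return 0
      -> return 0
    -> return 0
  -> return 0
-> return 0

calls is incremented once per call. f is entered once for each m = 4, 3, 2, 1, 0 (the m <= 0 call returns without recursing), i.e. 4 + 1 calls.
calls = 5

Final answer: 5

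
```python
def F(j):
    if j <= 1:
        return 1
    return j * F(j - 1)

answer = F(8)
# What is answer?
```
Call trace:
F(j=8)
  F(j=7)
    F(j=6)
      F(j=5)
        F(j=4)
          F(j=3)
            F(j=2)
              F(j=1)
              -> return 1
            -> return 2
          -> return 6
        -> return 24
      -> return 120
    -> return 720
  -> return 5040
-> return 40320

Final answer: 40320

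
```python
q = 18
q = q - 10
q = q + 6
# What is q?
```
Trace:
  q=18
  q=8
  q=14

Final answer: 14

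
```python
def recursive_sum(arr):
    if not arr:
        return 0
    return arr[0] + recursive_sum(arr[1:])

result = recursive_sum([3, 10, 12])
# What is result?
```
Call trace:
recursive_sum(arr=[3, 10, 12])
  recursive_sum(arr=[10, 12])
    recursive_sum(arr=[12])
      recursive_sum(arr=[])
      -> return 0
    -> return 12
  -> return 22
-> return 25

Final answer: 25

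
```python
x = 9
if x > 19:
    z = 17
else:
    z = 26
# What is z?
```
Trace:
  x=9
  x=9, z=26

Final answer: 26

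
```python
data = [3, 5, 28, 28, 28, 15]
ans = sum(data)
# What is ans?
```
Trace:
  data=[3, 5, 28, 28, 28, 15]
  data=[3, 5, 28, 28, 28, 15], ans=107

Final answer: 107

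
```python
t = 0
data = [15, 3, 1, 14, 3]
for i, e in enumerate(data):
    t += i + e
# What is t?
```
Trace:
  t=0
  t=15, i=0, e=15
  t=19, i=1, e=3
  t=22, i=2, e=1
  t=39, i=3, e=14
  t=46, i=4, e=3

Final answer: 46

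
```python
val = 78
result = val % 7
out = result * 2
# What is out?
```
Trace:
  val=78
  val=78, result=1
  val=78, result=1, out=2

Final answer: 2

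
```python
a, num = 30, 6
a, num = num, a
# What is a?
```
Trace:
  a=30, num=6
  a=6, num=30

Final answer: 6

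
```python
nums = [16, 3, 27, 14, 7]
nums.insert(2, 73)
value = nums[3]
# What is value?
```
Trace:
  nums=[16, 3, 27, 14, 7]
  nums=[16, 3, 73, 27, 14, 7]
  nums=[16, 3, 73, 27, 14, 7], value=27

Final answer: 27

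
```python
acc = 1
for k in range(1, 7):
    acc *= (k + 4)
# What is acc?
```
Trace:
  acc=1
  acc=5, k=1
  acc=30, k=2
  acc=210, k=3
  acc=1680, k=4
  acc=15120, k=5
  acc=151200, k=6

Final answer: 151200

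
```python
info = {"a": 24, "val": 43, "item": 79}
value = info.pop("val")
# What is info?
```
Trace:
  info={'a': 24, 'val': 43, 'item': 79}
  info={'a': 24, 'item': 79}, value=43

Final answer: {'a': 24, 'item': 79}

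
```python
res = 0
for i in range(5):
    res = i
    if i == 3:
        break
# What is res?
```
Trace:
  res=0
  res=0, i=0
  res=1, i=1
  res=2, i=2
  res=3, i=3

Final answer: 3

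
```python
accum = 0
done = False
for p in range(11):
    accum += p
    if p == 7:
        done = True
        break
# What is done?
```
Trace:
  accum=0
  accum=0, done=False
  accum=0, done=False, p=0
  accum=1, done=False, p=1
  accum=3, done=False, p=2
  accum=6, done=False, p=3
  accum=10, done=False, p=4
  accum=15, done=False, p=5
  accum=21, done=False, p=6
  accum=28, done=True, p=7

Final answer: True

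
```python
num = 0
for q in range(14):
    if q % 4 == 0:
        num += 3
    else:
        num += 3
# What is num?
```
Trace:
  num=0
  num=3, q=0
  num=6, q=1
  num=9, q=2
  num=12, q=3
  num=15, q=4
  num=18, q=5
  num=21, q=6
  num=24, q=7
  num=27, q=8
  num=30, q=9
  num=33, q=10
  num=36, q=11
  num=39, q=12
  num=42, q=13

Final answer: 42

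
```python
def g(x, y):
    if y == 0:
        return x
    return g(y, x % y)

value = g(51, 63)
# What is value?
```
Call trace:
g(x=51, y=63)
  g(x=63, y=51)
    g(x=51, y=12)
      g(x=12, y=3)
        g(x=3, y=0)
        -> return 3
      -> return 3
    -> return 3
  -> return 3
-> return 3

Final answer: 3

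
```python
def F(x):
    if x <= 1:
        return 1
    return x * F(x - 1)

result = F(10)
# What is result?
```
Call trace:
F(x=10)
  F(x=9)
    F(x=8)
      F(x=7)
        F(x=6)
          F(x=5)
            F(x=4)
              F(x=3)
                F(x=2)
                  F(x=1)
                  -> return 1
                -> return 2
              -> return 6
            -> return 24
          -> return 120
        -> return 720
      -> return 5040
    -> return 40320
  -> return 362880
-> return 3628800

Final answer: 3628800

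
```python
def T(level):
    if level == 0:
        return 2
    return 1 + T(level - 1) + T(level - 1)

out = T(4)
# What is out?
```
Call trace (a repeated sub-call is expanded the first time; later identical calls just restate its return value):
T(level=4)
  T(level=3)
    T(level=2)
      T(level=1)
        T(level=0)
        -> return 2
        T(level=0)
        -> return 2
      -> return 5
      T(level=1) -> return 5  (same call as traced above)
    -> return 11
    T(level=2) -> return 11  (same call as traced above)
  -> return 23
  T(level=3) -> return 23  (same call as traced above)
-> return 47

Final answer: 47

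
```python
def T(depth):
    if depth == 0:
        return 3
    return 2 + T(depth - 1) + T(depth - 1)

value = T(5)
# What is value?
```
Call trace (a repeated sub-call is expanded the first time; later identical calls just restate its return value):
T(depth=5)
  T(depth=4)
    T(depth=3)
      T(depth=2)
        T(depth=1)
          T(depth=0)
          -> return 3
          T(depth=0)
          -> return 3
        -> return 8
        T(depth=1) -> return 8  (same call as traced above)
      -> return 18
      T(depth=2) -> return 18  (same call as traced above)
    -> return 38
    T(depth=3) -> return 38  (same call as traced above)
  -> return 78
  T(depth=4) -> return 78  (same call as traced above)
-> return 158

Final answer: 158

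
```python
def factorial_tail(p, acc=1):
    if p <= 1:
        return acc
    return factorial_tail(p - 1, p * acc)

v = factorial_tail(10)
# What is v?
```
Call trace:
factorial_tail(p=10, acc=1)
  factorial_tail(p=9, acc=10)
    factorial_tail(p=8, acc=90)
      factorial_tail(p=7, acc=720)
        factorial_tail(p=6, acc=5040)
          factorial_tail(p=5, acc=30240)
            factorial_tail(p=4, acc=151200)
              factorial_tail(p=3, acc=604800)
                factorial_tail(p=2, acc=1814400)
                  factorial_tail(p=1, acc=3628800)
                  -> return 3628800
                -> return 3628800
              -> return 3628800
            -> return 3628800
          -> return 3628800
        -> return 3628800
      -> return 3628800
    -> return 3628800
  -> return 3628800
-> return 3628800

Final answer: 3628800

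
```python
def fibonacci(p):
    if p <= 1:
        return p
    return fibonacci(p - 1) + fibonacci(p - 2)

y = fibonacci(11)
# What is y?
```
Call trace (a repeated sub-call is expanded the first time; later identical calls just restate its return value):
fibonacci(p=11)
  fibonacci(p=10)
    fibonacci(p=9)
      fibonacci(p=8)
        fibonacci(p=7)
          fibonacci(p=6)
            fibonacci(p=5)
              fibonacci(p=4)
                fibonacci(p=3)
                  fibonacci(p=2)
                    fibonacci(p=1)
                    -> return 1
                    fibonacci(p=0)
                    -> return 0
                  -> return 1
                  fibonacci(p=1)
                  -> return 1
                -> return 2
                fibonacci(p=2) -> return 1  (same call as traced above)
              -> return 3
              fibonacci(p=3) -> return 2  (same call as traced above)
            -> return 5
            fibonacci(p=4) -> return 3  (same call as traced above)
          -> return 8
          fibonacci(p=5) -> return 5  (same call as traced above)
        -> return 13
        fibonacci(p=6) -> return 8  (same call as traced above)
      -> return 21
      fibonacci(p=7) -> return 13  (same call as traced above)
    -> return 34
    fibonacci(p=8) -> return 21  (same call as traced above)
  -> return 55
  fibonacci(p=9) -> return 34  (same call as traced above)
-> return 89

Final answer: 89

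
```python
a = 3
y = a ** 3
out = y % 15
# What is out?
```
Trace:
  a=3
  a=3, y=27
  a=3, y=27, out=12

Final answer: 12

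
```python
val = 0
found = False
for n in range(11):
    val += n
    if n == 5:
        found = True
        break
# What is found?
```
Trace:
  val=0
  val=0, found=False
  val=0, found=False, n=0
  val=1, found=False, n=1
  val=3, found=False, n=2
  val=6, found=False, n=3
  val=10, found=False, n=4
  val=15, found=True, n=5

Final answer: True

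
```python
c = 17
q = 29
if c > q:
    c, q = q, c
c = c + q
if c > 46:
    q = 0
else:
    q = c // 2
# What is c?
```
Trace:
  c=17
  c=17, q=29
  c=17, q=29
  c=46, q=29
  c=46, q=23

Final answer: 46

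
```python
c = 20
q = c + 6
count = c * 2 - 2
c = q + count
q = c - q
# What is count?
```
Trace:
  c=20
  c=20, q=26
  c=20, q=26, count=38
  c=64, q=26, count=38
  c=64, q=38, count=38

Final answer: 38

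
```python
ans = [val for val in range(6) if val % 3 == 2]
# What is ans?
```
Trace:
  val=0
  val=1
  val=2
  val=3
  val=4
  val=5
  ans=[2, 5]

Final answer: [2, 5]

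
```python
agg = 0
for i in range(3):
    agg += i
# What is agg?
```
Trace:
  agg=0
  agg=0, i=0
  agg=1, i=1
  agg=3, i=2

Final answer: 3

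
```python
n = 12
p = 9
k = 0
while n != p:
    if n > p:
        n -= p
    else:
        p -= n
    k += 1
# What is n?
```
Trace:
  n=12
  n=12, p=9
  n=12, p=9, k=0
  n=3, p=9, k=1
  n=3, p=6, k=2
  n=3, p=3, k=3

Final answer: 3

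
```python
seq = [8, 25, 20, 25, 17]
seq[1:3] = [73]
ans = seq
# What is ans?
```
Trace:
  seq=[8, 25, 20, 25, 17]
  seq=[8, 73, 25, 17]
  seq=[8, 73, 25, 17], ans=[8, 73, 25, 17]

Final answer: [8, 73, 25, 17]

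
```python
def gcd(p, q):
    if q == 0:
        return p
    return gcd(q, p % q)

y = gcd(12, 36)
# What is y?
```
Call trace:
gcd(p=12, q=36)
  gcd(p=36, q=12)
    gcd(p=12, q=0)
    -> return 12
  -> return 12
-> return 12

Final answer: 12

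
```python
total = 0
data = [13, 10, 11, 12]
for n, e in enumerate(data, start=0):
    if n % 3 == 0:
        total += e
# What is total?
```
Trace:
  total=0
  total=13, n=0, e=13
  total=13, n=1, e=10
  total=13, n=2, e=11
  total=25, n=3, e=12

Final answer: 25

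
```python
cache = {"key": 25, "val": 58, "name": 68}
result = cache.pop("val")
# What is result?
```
Trace:
  cache={'key': 25, 'val': 58, 'name': 68}
  cache={'key': 25, 'name': 68}, result=58

Final answer: 58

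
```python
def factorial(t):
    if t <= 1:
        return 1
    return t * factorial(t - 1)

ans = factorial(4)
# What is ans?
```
Call trace:
factorial(t=4)
  factorial(t=3)
    factorial(t=2)
      factorial(t=1)
      -> return 1
    -> return 2
  -> return 6
-> return 24

Final answer: 24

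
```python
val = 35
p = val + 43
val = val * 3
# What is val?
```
Trace:
  val=35
  val=35, p=78
  val=105, p=78

Final answer: 105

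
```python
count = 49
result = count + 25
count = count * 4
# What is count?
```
Trace:
  count=49
  count=49, result=74
  count=196, result=74

Final answer: 196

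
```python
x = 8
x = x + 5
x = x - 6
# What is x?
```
Trace:
  x=8
  x=13
  x=7

Final answer: 7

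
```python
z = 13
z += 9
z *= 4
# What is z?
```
Trace:
  z=13
  z=22
  z=88

Final answer: 88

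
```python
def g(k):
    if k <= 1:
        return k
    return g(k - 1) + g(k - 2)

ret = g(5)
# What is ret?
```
Call trace (a repeated sub-call is expanded the first time; later identical calls just restate its return value):
g(k=5)
  g(k=4)
    g(k=3)
      g(k=2)
        g(k=1)
        -> return 1
        g(k=0)
        -> return 0
      -> return 1
      g(k=1)
      -> return 1
    -> return 2
    g(k=2) -> return 1  (same call as traced above)
  -> return 3
  g(k=3) -> return 2  (same call as traced above)
-> return 5

Final answer: 5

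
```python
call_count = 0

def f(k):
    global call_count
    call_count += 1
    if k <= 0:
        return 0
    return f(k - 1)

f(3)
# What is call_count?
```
Call trace:
f(k=3)
  f(k=2)
    f(k=1)
      f(k=0)
      -> return 0
    -> return 0
  -> return 0
-> return 0

call_count is incremented once per call. f is entered once for each k = 3, 2, 1, 0 (the k <= 0 call returns without recursing), i.e. 3 + 1 calls.
call_count = 4

Final answer: 4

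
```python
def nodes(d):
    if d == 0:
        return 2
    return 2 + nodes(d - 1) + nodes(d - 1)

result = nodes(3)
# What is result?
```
Call trace (a repeated sub-call is expanded the first time; later identical calls just restate its return value):
nodes(d=3)
  nodes(d=2)
    nodes(d=1)
      nodes(d=0)
      -> return 2
      nodes(d=0)
      -> return 2
    -> return 6
    nodes(d=1) -> return 6  (same call as traced above)
  -> return 14
  nodes(d=2) -> return 14  (same call as traced above)
-> return 30

Final answer: 30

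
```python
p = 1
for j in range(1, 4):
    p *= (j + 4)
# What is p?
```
Trace:
  p=1
  p=5, j=1
  p=30, j=2
  p=210, j=3

Final answer: 210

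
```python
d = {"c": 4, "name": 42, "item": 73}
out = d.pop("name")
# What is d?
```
Trace:
  d={'c': 4, 'name': 42, 'item': 73}
  d={'c': 4, 'item': 73}, out=42

Final answer: {'c': 4, 'item': 73}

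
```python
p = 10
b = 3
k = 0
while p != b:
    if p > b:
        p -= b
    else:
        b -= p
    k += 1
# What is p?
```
Trace:
  p=10
  p=10, b=3
  p=10, b=3, k=0
  p=7, b=3, k=1
  p=4, b=3, k=2
  p=1, b=3, k=3
  p=1, b=2, k=4
  p=1, b=1, k=5

Final answer: 1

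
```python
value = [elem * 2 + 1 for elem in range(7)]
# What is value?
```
Trace:
  elem=0
  elem=1
  elem=2
  elem=3
  elem=4
  elem=5
  elem=6
  value=[1, 3, 5, 7, 9, 11, 13]

Final answer: [1, 3, 5, 7, 9, 11, 13]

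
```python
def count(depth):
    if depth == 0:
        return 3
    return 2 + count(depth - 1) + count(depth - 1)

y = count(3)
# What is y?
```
Call trace (a repeated sub-call is expanded the first time; later identical calls just restate its return value):
count(depth=3)
  count(depth=2)
    count(depth=1)
      count(depth=0)
      -> return 3
      count(depth=0)
      -> return 3
    -> return 8
    count(depth=1) -> return 8  (same call as traced above)
  -> return 18
  count(depth=2) -> return 18  (same call as traced above)
-> return 38

Final answer: 38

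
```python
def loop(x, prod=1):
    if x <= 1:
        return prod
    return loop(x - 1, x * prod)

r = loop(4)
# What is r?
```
Call trace:
loop(x=4, prod=1)
  loop(x=3, prod=4)
    loop(x=2, prod=12)
      loop(x=1, prod=24)
      -> return 24
    -> return 24
  -> return 24
-> return 24

Final answer: 24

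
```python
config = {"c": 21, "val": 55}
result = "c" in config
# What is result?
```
Trace:
  config={'c': 21, 'val': 55}
  config={'c': 21, 'val': 55}, result=True

Final answer: True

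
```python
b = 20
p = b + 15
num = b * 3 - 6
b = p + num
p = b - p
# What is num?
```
Trace:
  b=20
  b=20, p=35
  b=20, p=35, num=54
  b=89, p=35, num=54
  b=89, p=54, num=54

Final answer: 54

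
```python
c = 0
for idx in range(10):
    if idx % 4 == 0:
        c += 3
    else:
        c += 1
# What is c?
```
Trace:
  c=0
  c=3, idx=0
  c=4, idx=1
  c=5, idx=2
  c=6, idx=3
  c=9, idx=4
  c=10, idx=5
  c=11, idx=6
  c=12, idx=7
  c=15, idx=8
  c=16, idx=9

Final answer: 16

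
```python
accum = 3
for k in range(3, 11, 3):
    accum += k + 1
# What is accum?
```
Trace:
  accum=3
  accum=7, k=3
  accum=14, k=6
  accum=24, k=9

Final answer: 24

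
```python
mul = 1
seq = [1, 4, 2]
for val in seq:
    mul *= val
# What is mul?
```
Trace:
  mul=1
  mul=1, val=1
  mul=4, val=4
  mul=8, val=2

Final answer: 8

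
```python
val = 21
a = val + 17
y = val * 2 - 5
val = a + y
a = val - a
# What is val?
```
Trace:
  val=21
  val=21, a=38
  val=21, a=38, y=37
  val=75, a=38, y=37
  val=75, a=37, y=37

Final answer: 75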